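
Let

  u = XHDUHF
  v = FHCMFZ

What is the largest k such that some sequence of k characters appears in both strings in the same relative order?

2

One common subsequence of length 2: H [2,2], then F [6,5]. dp[6][6] = 2 confirms this is the maximum.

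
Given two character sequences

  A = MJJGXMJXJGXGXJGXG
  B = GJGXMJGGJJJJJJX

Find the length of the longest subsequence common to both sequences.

One common subsequence of length 9: J (A #3, B #2), then G (A #4, B #3), then X (A #5, B #4), then M (A #6, B #5), then J (A #9, B #6), then G (A #10, B #7), then G (A #12, B #8), then J (A #14, B #14), then X (A #16, B #15). Since dp[17][15] = 9, nothing longer is possible.

9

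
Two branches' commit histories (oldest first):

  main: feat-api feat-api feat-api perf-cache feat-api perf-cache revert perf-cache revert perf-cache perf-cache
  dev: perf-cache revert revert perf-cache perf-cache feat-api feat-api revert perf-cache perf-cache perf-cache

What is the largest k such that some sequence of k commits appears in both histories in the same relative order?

6

Taking feat-api at main[3]=dev[6], feat-api at main[5]=dev[7], revert at main[7]=dev[8], perf-cache at main[8]=dev[9], perf-cache at main[10]=dev[10], perf-cache at main[11]=dev[11] gives a common subsequence of length 6, and the DP table's final entry dp[11][11] is also 6, so no common subsequence is longer.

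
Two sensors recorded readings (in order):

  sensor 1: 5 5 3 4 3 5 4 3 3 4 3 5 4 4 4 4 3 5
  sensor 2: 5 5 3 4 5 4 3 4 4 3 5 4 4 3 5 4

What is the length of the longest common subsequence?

One common subsequence of length 14: 5 (sensor 1 #1, sensor 2 #1) → 5 (sensor 1 #2, sensor 2 #2) → 3 (sensor 1 #3, sensor 2 #3) → 4 (sensor 1 #4, sensor 2 #4) → 5 (sensor 1 #6, sensor 2 #5) → 4 (sensor 1 #7, sensor 2 #6) → 3 (sensor 1 #8, sensor 2 #7) → 4 (sensor 1 #10, sensor 2 #9) → 3 (sensor 1 #11, sensor 2 #10) → 5 (sensor 1 #12, sensor 2 #11) → 4 (sensor 1 #15, sensor 2 #12) → 4 (sensor 1 #16, sensor 2 #13) → 3 (sensor 1 #17, sensor 2 #14) → 5 (sensor 1 #18, sensor 2 #15). Since dp[18][16] = 14, nothing longer is possible.

14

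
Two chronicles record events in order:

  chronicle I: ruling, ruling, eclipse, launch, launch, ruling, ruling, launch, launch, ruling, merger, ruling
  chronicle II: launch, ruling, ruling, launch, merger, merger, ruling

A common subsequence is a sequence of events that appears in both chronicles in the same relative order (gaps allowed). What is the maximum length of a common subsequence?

6

One common subsequence of length 6: launch [5,1], then ruling [6,2], then ruling [7,3], then launch [8,4], then merger [11,6], then ruling [12,7]. Since dp[12][7] = 6, nothing longer is possible.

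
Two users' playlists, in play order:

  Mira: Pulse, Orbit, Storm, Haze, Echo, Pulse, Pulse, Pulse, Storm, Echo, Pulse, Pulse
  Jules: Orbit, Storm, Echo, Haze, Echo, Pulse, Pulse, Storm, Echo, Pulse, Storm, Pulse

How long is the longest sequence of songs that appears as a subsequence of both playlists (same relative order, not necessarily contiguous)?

One common subsequence of length 10: Orbit at Mira[2]=Jules[1], then Storm at Mira[3]=Jules[2], then Haze at Mira[4]=Jules[4], then Echo at Mira[5]=Jules[5], then Pulse at Mira[7]=Jules[6], then Pulse at Mira[8]=Jules[7], then Storm at Mira[9]=Jules[8], then Echo at Mira[10]=Jules[9], then Pulse at Mira[11]=Jules[10], then Pulse at Mira[12]=Jules[12]. Since dp[12][12] = 10, nothing longer is possible.

10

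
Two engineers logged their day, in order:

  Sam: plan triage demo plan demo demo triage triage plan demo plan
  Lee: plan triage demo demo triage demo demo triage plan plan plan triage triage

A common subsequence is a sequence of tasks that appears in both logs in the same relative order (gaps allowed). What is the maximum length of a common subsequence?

Pick plan at Sam[1]=Lee[1] → triage at Sam[2]=Lee[2] → demo at Sam[3]=Lee[4] → demo at Sam[5]=Lee[6] → demo at Sam[6]=Lee[7] → triage at Sam[7]=Lee[8] → plan at Sam[9]=Lee[10] → plan at Sam[11]=Lee[11]; all 8 tasks appear in both, in order. Since dp[11][13] = 8, nothing longer is possible.

8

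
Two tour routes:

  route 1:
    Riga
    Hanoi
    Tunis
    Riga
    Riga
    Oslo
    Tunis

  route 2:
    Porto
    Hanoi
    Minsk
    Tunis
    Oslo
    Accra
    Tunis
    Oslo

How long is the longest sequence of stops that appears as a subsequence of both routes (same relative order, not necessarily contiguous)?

4

Match Hanoi (route 1 #2, route 2 #2), Tunis (route 1 #3, route 2 #4), Oslo (route 1 #6, route 2 #5), Tunis (route 1 #7, route 2 #7) — 4 stops in the same relative order in both. Since dp[7][8] = 4, nothing longer is possible.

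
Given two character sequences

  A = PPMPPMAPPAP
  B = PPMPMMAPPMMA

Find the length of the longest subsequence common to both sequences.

Let dp[i][j] be the LCS length of the first i characters of A and the first j characters of B. dp[i][j] = dp[i-1][j-1]+1 when the i-th and j-th characters match, else max(dp[i-1][j], dp[i][j-1]).
    ·  P  P  M  P  M  M  A  P  P  M  M  A
 ·  0  0  0  0  0  0  0  0  0  0  0  0  0
 P  0  1  1  1  1  1  1  1  1  1  1  1  1
 P  0  1  2  2  2  2  2  2  2  2  2  2  2
 M  0  1  2  3  3  3  3  3  3  3  3  3  3
 P  0  1  2  3  4  4  4  4  4  4  4  4  4
 P  0  1  2  3  4  4  4  4  5  5  5  5  5
 M  0  1  2  3  4  5  5  5  5  5  6  6  6
 A  0  1  2  3  4  5  5  6  6  6  6  6  7
 P  0  1  2  3  4  5  5  6  7  7  7  7  7
 P  0  1  2  3  4  5  5  6  7  8  8  8  8
 A  0  1  2  3  4  5  5  6  7  8  8  8  9
 P  0  1  2  3  4  5  5  6  7  8  8  8  9
dp[11][12] = 9. One LCS (by backtracking along matches): PPMPMAPPA.

9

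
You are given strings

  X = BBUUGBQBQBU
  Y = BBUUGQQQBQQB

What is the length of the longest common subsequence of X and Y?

One common subsequence of length 9: B at X[1]=Y[1], then B at X[2]=Y[2], then U at X[3]=Y[3], then U at X[4]=Y[4], then G at X[5]=Y[5], then B at X[6]=Y[9], then Q at X[7]=Y[10], then Q at X[9]=Y[11], then B at X[10]=Y[12]. dp[11][12] = 9 confirms this is the maximum.

9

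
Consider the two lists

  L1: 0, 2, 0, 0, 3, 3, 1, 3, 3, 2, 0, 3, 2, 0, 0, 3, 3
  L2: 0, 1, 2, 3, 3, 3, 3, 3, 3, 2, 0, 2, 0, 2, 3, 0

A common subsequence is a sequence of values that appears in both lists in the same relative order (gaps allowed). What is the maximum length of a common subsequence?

11

Taking 0 (L1 #1, L2 #1); then 2 (L1 #2, L2 #3); then 3 (L1 #5, L2 #6); then 3 (L1 #6, L2 #7); then 3 (L1 #8, L2 #8); then 3 (L1 #9, L2 #9); then 2 (L1 #10, L2 #10); then 0 (L1 #11, L2 #11); then 2 (L1 #13, L2 #12); then 0 (L1 #14, L2 #13); then 0 (L1 #15, L2 #16) gives a common subsequence of length 11, and the DP table's final entry dp[17][16] is also 11, so no common subsequence is longer.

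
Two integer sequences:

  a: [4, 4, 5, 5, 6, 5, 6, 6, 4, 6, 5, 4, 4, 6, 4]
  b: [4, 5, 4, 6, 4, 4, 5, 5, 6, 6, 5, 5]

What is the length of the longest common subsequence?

Pick 4 (a #1, b #5), then 4 (a #2, b #6), then 5 (a #3, b #7), then 5 (a #4, b #8), then 6 (a #5, b #10), then 5 (a #6, b #11), then 5 (a #11, b #12); all 7 values appear in both, in order. dp[15][12] = 7 confirms this is the maximum.

7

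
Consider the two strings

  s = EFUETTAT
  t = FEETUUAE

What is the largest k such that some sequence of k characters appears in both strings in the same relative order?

4

Pick E [1,2]; then E [4,3]; then T [5,4]; then A [7,7]; all 4 characters appear in both, in order. Since dp[8][8] = 4, nothing longer is possible.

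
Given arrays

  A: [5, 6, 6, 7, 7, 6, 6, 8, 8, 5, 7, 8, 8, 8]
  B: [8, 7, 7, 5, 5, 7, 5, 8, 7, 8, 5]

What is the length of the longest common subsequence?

6

Taking 7 (A #4, B #2); then 7 (A #5, B #3); then 5 (A #10, B #5); then 7 (A #11, B #6); then 8 (A #12, B #8); then 8 (A #13, B #10) gives a common subsequence of length 6. dp[14][11] = 6 confirms this is the maximum.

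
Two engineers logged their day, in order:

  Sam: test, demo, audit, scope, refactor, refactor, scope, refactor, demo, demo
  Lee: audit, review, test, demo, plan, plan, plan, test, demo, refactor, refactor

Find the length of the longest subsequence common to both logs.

Pick test [1,8], demo [2,9], refactor [6,10], refactor [8,11]; all 4 tasks appear in both, in order. dp[10][11] = 4 confirms this is the maximum.

4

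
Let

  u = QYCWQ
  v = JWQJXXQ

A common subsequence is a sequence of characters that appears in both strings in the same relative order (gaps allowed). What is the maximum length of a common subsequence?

2

Let dp[i][j] be the LCS length of the first i characters of u and the first j characters of v. dp[i][j] = dp[i-1][j-1]+1 when the i-th and j-th characters match, else max(dp[i-1][j], dp[i][j-1]).
    ·  J  W  Q  J  X  X  Q
 ·  0  0  0  0  0  0  0  0
 Q  0  0  0  1  1  1  1  1
 Y  0  0  0  1  1  1  1  1
 C  0  0  0  1  1  1  1  1
 W  0  0  1  1  1  1  1  1
 Q  0  0  1  2  2  2  2  2
dp[5][7] = 2. One LCS (by backtracking along matches): QQ.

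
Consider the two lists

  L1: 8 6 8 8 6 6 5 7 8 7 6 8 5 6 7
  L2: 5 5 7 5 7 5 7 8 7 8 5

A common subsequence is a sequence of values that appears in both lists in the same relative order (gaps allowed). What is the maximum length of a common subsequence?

One common subsequence of length 6: 5 [7,6]; then 7 [8,7]; then 8 [9,8]; then 7 [10,9]; then 8 [12,10]; then 5 [13,11]. Since dp[15][11] = 6, nothing longer is possible.

6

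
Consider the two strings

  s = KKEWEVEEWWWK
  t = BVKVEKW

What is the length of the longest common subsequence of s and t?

Match K [2,3], then V [6,4], then E [7,5], then W [11,7] — 4 characters in the same relative order in both. dp[12][7] = 4 confirms this is the maximum.

4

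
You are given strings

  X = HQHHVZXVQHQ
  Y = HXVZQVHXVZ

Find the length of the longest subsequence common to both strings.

Taking H [1,1], Q [2,5], H [3,7], V [5,9], Z [6,10] gives a common subsequence of length 5, and the DP table's final entry dp[11][10] is also 5, so no common subsequence is longer.

5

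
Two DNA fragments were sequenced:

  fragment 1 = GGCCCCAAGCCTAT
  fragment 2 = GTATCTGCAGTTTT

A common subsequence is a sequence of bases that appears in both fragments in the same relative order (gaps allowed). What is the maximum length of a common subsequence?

Match G (fragment 1 #1, fragment 2 #1); then G (fragment 1 #2, fragment 2 #7); then C (fragment 1 #6, fragment 2 #8); then A (fragment 1 #8, fragment 2 #9); then G (fragment 1 #9, fragment 2 #10); then T (fragment 1 #12, fragment 2 #13); then T (fragment 1 #14, fragment 2 #14) — 7 bases in the same relative order in both. The LCS DP gives dp[14][14] = 7, so this is optimal.

7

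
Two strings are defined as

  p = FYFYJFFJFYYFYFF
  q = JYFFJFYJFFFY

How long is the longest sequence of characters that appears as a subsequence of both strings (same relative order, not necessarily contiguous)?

Taking Y (p #4, q #2), then F (p #6, q #3), then F (p #7, q #4), then J (p #8, q #5), then F (p #9, q #6), then Y (p #10, q #7), then F (p #12, q #9), then F (p #14, q #10), then F (p #15, q #11) gives a common subsequence of length 9, and the DP table's final entry dp[15][12] is also 9, so no common subsequence is longer.

9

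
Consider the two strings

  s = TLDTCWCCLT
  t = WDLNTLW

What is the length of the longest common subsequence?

3

Pick T [1,5], then L [2,6], then W [6,7]; all 3 characters appear in both, in order, and the DP table's final entry dp[10][7] is also 3, so no common subsequence is longer.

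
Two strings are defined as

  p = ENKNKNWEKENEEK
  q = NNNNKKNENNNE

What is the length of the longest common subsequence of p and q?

7

One common subsequence of length 7: N (p #2, q #4), K (p #3, q #5), K (p #5, q #6), N (p #6, q #7), E (p #8, q #8), N (p #11, q #11), E (p #13, q #12). The LCS DP gives dp[14][12] = 7, so this is optimal.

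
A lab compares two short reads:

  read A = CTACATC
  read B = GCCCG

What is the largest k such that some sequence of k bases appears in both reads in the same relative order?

3

Pick C at read A[1]=read B[2], then C at read A[4]=read B[3], then C at read A[7]=read B[4]; all 3 bases appear in both, in order. dp[7][5] = 3 confirms this is the maximum.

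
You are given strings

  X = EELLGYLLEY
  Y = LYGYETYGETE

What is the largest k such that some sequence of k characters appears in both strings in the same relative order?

One common subsequence of length 5: L at X[3]=Y[1], then G at X[5]=Y[3], then Y at X[6]=Y[4], then E at X[9]=Y[5], then Y at X[10]=Y[7]. The LCS DP gives dp[10][11] = 5, so this is optimal.

5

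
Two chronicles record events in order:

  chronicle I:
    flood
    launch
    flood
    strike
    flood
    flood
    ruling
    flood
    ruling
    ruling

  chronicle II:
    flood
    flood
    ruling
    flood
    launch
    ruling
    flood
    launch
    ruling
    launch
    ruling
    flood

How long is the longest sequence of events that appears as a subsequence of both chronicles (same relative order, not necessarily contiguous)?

Pick flood [1,1], then flood [3,2], then flood [5,4], then ruling [7,6], then flood [8,7], then ruling [9,9], then ruling [10,11]; all 7 events appear in both, in order. Since dp[10][12] = 7, nothing longer is possible.

7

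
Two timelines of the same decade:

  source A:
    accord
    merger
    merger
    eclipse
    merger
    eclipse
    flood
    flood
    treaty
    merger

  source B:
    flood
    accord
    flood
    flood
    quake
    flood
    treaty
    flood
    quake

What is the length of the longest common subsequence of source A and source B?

4

Taking accord at source A[1]=source B[2] → flood at source A[7]=source B[4] → flood at source A[8]=source B[6] → treaty at source A[9]=source B[7] gives a common subsequence of length 4. Since dp[10][9] = 4, nothing longer is possible.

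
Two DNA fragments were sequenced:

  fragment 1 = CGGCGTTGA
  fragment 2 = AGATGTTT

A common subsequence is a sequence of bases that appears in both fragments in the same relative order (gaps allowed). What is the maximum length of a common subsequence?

4

Match G [2,2]; then G [3,5]; then T [6,7]; then T [7,8] — 4 bases in the same relative order in both. dp[9][8] = 4 confirms this is the maximum.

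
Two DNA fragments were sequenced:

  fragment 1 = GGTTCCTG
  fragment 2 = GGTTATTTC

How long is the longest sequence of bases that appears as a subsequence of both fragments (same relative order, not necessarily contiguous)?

5

Let dp[i][j] be the LCS length of the first i bases of fragment 1 and the first j bases of fragment 2. dp[i][j] = dp[i-1][j-1]+1 when the i-th and j-th bases match, else max(dp[i-1][j], dp[i][j-1]).
    ·  G  G  T  T  A  T  T  T  C
 ·  0  0  0  0  0  0  0  0  0  0
 G  0  1  1  1  1  1  1  1  1  1
 G  0  1  2  2  2  2  2  2  2  2
 T  0  1  2  3  3  3  3  3  3  3
 T  0  1  2  3  4  4  4  4  4  4
 C  0  1  2  3  4  4  4  4  4  5
 C  0  1  2  3  4  4  4  4  4  5
 T  0  1  2  3  4  4  5  5  5  5
 G  0  1  2  3  4  4  5  5  5  5
dp[8][9] = 5. One LCS (by backtracking along matches): GGTTC.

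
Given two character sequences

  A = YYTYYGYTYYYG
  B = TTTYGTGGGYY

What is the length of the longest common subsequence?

Taking T at A[3]=B[3] → Y at A[5]=B[4] → G at A[6]=B[5] → T at A[8]=B[6] → Y at A[10]=B[10] → Y at A[11]=B[11] gives a common subsequence of length 6, and the DP table's final entry dp[12][11] is also 6, so no common subsequence is longer.

6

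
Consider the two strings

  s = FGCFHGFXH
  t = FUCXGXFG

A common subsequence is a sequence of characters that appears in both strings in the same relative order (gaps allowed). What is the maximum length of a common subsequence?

Let dp[i][j] be the LCS length of the first i characters of s and the first j characters of t. dp[i][j] = dp[i-1][j-1]+1 when the i-th and j-th characters match, else max(dp[i-1][j], dp[i][j-1]).
    ·  F  U  C  X  G  X  F  G
 ·  0  0  0  0  0  0  0  0  0
 F  0  1  1  1  1  1  1  1  1
 G  0  1  1  1  1  2  2  2  2
 C  0  1  1  2  2  2  2  2  2
 F  0  1  1  2  2  2  2  3  3
 H  0  1  1  2  2  2  2  3  3
 G  0  1  1  2  2  3  3  3  4
 F  0  1  1  2  2  3  3  4  4
 X  0  1  1  2  3  3  4  4  4
 H  0  1  1  2  3  3  4  4  4
dp[9][8] = 4. One LCS (by backtracking along matches): FGFG.

4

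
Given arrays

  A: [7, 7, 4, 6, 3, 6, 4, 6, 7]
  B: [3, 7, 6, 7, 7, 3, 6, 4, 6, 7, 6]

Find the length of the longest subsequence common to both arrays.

Pick 7 [1,4] → 7 [2,5] → 3 [5,6] → 6 [6,7] → 4 [7,8] → 6 [8,9] → 7 [9,10]; all 7 values appear in both, in order. The LCS DP gives dp[9][11] = 7, so this is optimal.

7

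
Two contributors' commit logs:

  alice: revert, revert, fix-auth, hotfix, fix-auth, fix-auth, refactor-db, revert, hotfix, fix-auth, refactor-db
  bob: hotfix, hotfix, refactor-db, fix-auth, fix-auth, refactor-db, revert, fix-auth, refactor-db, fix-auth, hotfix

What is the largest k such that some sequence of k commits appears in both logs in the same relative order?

7

Pick hotfix at alice[4]=bob[2] → fix-auth at alice[5]=bob[4] → fix-auth at alice[6]=bob[5] → refactor-db at alice[7]=bob[6] → revert at alice[8]=bob[7] → fix-auth at alice[10]=bob[8] → refactor-db at alice[11]=bob[9]; all 7 commits appear in both, in order. The LCS DP gives dp[11][11] = 7, so this is optimal.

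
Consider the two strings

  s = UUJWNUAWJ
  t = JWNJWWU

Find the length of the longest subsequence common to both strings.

4

Pick J (s #3, t #1); then W (s #4, t #2); then N (s #5, t #3); then U (s #6, t #7); all 4 characters appear in both, in order. Since dp[9][7] = 4, nothing longer is possible.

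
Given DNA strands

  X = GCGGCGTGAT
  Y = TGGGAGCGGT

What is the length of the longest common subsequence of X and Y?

Match G at X[1]=Y[3], G at X[3]=Y[4], G at X[4]=Y[6], C at X[5]=Y[7], G at X[6]=Y[8], G at X[8]=Y[9], T at X[10]=Y[10] — 7 bases in the same relative order in both. Since dp[10][10] = 7, nothing longer is possible.

7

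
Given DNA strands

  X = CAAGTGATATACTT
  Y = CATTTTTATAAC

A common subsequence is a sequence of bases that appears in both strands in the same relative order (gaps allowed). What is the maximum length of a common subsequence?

Match C at X[1]=Y[1] → A at X[2]=Y[2] → T at X[5]=Y[7] → A at X[7]=Y[8] → T at X[8]=Y[9] → A at X[9]=Y[10] → A at X[11]=Y[11] → C at X[12]=Y[12] — 8 bases in the same relative order in both. Since dp[14][12] = 8, nothing longer is possible.

8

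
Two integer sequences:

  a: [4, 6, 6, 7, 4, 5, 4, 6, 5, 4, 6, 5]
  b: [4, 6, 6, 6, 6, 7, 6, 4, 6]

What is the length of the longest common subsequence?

7

Taking 4 (a #1, b #1); then 6 (a #2, b #4); then 6 (a #3, b #5); then 7 (a #4, b #6); then 6 (a #8, b #7); then 4 (a #10, b #8); then 6 (a #11, b #9) gives a common subsequence of length 7. The LCS DP gives dp[12][9] = 7, so this is optimal.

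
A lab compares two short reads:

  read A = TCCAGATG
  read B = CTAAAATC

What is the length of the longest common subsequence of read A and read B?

4

Let dp[i][j] be the LCS length of the first i bases of read A and the first j bases of read B. dp[i][j] = dp[i-1][j-1]+1 when the i-th and j-th bases match, else max(dp[i-1][j], dp[i][j-1]).
    ·  C  T  A  A  A  A  T  C
 ·  0  0  0  0  0  0  0  0  0
 T  0  0  1  1  1  1  1  1  1
 C  0  1  1  1  1  1  1  1  2
 C  0  1  1  1  1  1  1  1  2
 A  0  1  1  2  2  2  2  2  2
 G  0  1  1  2  2  2  2  2  2
 A  0  1  1  2  3  3  3  3  3
 T  0  1  2  2  3  3  3  4  4
 G  0  1  2  2  3  3  3  4  4
dp[8][8] = 4. One LCS (by backtracking along matches): TAAT.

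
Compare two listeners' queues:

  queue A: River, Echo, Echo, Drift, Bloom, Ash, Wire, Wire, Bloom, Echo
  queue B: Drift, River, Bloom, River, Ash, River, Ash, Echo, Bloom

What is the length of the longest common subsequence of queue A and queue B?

4

Taking River [1,2], Bloom [5,3], Ash [6,7], Bloom [9,9] gives a common subsequence of length 4, and the DP table's final entry dp[10][9] is also 4, so no common subsequence is longer.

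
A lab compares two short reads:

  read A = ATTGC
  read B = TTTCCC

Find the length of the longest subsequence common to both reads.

3

Let dp[i][j] be the LCS length of the first i bases of read A and the first j bases of read B. dp[i][j] = dp[i-1][j-1]+1 when the i-th and j-th bases match, else max(dp[i-1][j], dp[i][j-1]).
    ·  T  T  T  C  C  C
 ·  0  0  0  0  0  0  0
 A  0  0  0  0  0  0  0
 T  0  1  1  1  1  1  1
 T  0  1  2  2  2  2  2
 G  0  1  2  2  2  2  2
 C  0  1  2  2  3  3  3
dp[5][6] = 3. One LCS (by backtracking along matches): TTC.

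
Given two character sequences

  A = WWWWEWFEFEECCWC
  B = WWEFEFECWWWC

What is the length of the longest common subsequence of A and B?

One common subsequence of length 10: W (A #3, B #1), then W (A #4, B #2), then E (A #5, B #3), then F (A #7, B #4), then E (A #8, B #5), then F (A #9, B #6), then E (A #11, B #7), then C (A #12, B #8), then W (A #14, B #11), then C (A #15, B #12). Since dp[15][12] = 10, nothing longer is possible.

10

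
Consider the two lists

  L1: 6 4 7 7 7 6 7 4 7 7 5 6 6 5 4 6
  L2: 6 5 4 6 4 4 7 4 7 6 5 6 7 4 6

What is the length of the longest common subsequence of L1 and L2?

Pick 6 at L1[1]=L2[1]; then 4 at L1[2]=L2[3]; then 6 at L1[6]=L2[4]; then 7 at L1[7]=L2[7]; then 4 at L1[8]=L2[8]; then 7 at L1[9]=L2[9]; then 5 at L1[11]=L2[11]; then 6 at L1[12]=L2[12]; then 4 at L1[15]=L2[14]; then 6 at L1[16]=L2[15]; all 10 values appear in both, in order. The LCS DP gives dp[16][15] = 10, so this is optimal.

10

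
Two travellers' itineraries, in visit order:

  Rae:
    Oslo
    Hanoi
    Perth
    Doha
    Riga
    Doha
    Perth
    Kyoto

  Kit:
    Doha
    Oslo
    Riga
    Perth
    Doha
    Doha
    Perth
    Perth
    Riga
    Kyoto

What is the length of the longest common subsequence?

6

Match Oslo [1,2], Perth [3,4], Doha [4,5], Doha [6,6], Perth [7,8], Kyoto [8,10] — 6 stops in the same relative order in both. The LCS DP gives dp[8][10] = 6, so this is optimal.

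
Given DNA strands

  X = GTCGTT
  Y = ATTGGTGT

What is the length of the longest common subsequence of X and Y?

4

Taking G at X[1]=Y[5]; then T at X[2]=Y[6]; then G at X[4]=Y[7]; then T at X[6]=Y[8] gives a common subsequence of length 4. Since dp[6][8] = 4, nothing longer is possible.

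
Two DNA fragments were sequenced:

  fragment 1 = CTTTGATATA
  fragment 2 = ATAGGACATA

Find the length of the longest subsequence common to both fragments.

6

Let dp[i][j] be the LCS length of the first i bases of fragment 1 and the first j bases of fragment 2. dp[i][j] = dp[i-1][j-1]+1 when the i-th and j-th bases match, else max(dp[i-1][j], dp[i][j-1]).
    ·  A  T  A  G  G  A  C  A  T  A
 ·  0  0  0  0  0  0  0  0  0  0  0
 C  0  0  0  0  0  0  0  1  1  1  1
 T  0  0  1  1  1  1  1  1  1  2  2
 T  0  0  1  1  1  1  1  1  1  2  2
 T  0  0  1  1  1  1  1  1  1  2  2
 G  0  0  1  1  2  2  2  2  2  2  2
 A  0  1  1  2  2  2  3  3  3  3  3
 T  0  1  2  2  2  2  3  3  3  4  4
 A  0  1  2  3  3  3  3  3  4  4  5
 T  0  1  2  3  3  3  3  3  4  5  5
 A  0  1  2  3  3  3  4  4  4  5  6
dp[10][10] = 6. One LCS (by backtracking along matches): TGAATA.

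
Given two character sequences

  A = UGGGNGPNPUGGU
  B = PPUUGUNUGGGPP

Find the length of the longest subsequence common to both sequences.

7

Pick U (A #1, B #4), G (A #2, B #5), G (A #3, B #9), G (A #4, B #10), G (A #6, B #11), P (A #7, B #12), P (A #9, B #13); all 7 characters appear in both, in order. dp[13][13] = 7 confirms this is the maximum.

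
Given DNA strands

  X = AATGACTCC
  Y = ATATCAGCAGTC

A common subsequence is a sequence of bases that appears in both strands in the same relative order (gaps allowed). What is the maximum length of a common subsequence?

7

Let dp[i][j] be the LCS length of the first i bases of X and the first j bases of Y. dp[i][j] = dp[i-1][j-1]+1 when the i-th and j-th bases match, else max(dp[i-1][j], dp[i][j-1]).
    ·  A  T  A  T  C  A  G  C  A  G  T  C
 ·  0  0  0  0  0  0  0  0  0  0  0  0  0
 A  0  1  1  1  1  1  1  1  1  1  1  1  1
 A  0  1  1  2  2  2  2  2  2  2  2  2  2
 T  0  1  2  2  3  3  3  3  3  3  3  3  3
 G  0  1  2  2  3  3  3  4  4  4  4  4  4
 A  0  1  2  3  3  3  4  4  4  5  5  5  5
 C  0  1  2  3  3  4  4  4  5  5  5  5  6
 T  0  1  2  3  4  4  4  4  5  5  5  6  6
 C  0  1  2  3  4  5  5  5  5  5  5  6  7
 C  0  1  2  3  4  5  5  5  6  6  6  6  7
dp[9][12] = 7. One LCS (by backtracking along matches): AATGATC.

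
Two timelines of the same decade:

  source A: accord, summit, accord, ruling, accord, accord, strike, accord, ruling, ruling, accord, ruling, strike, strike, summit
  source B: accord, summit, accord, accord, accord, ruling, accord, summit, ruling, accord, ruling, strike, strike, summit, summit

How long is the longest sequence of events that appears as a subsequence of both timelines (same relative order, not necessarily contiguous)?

Taking accord [1,1], then summit [2,2], then accord [3,3], then accord [5,4], then accord [6,5], then accord [8,7], then ruling [10,9], then accord [11,10], then ruling [12,11], then strike [13,12], then strike [14,13], then summit [15,15] gives a common subsequence of length 12. Since dp[15][15] = 12, nothing longer is possible.

12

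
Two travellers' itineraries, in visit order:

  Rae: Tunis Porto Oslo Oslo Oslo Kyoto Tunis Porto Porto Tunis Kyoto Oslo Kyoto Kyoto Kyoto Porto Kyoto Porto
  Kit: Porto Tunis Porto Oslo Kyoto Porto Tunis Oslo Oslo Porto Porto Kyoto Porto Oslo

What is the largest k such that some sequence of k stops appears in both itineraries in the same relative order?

10

One common subsequence of length 10: Tunis at Rae[1]=Kit[2], then Porto at Rae[2]=Kit[3], then Oslo at Rae[5]=Kit[4], then Kyoto at Rae[6]=Kit[5], then Porto at Rae[9]=Kit[6], then Tunis at Rae[10]=Kit[7], then Oslo at Rae[12]=Kit[9], then Porto at Rae[16]=Kit[11], then Kyoto at Rae[17]=Kit[12], then Porto at Rae[18]=Kit[13]. dp[18][14] = 10 confirms this is the maximum.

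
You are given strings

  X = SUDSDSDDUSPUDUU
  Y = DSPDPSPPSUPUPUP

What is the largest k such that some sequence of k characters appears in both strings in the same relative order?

One common subsequence of length 8: S [1,2], then D [3,4], then S [4,6], then S [6,9], then U [9,10], then P [11,11], then U [12,12], then U [14,14]. Since dp[15][15] = 8, nothing longer is possible.

8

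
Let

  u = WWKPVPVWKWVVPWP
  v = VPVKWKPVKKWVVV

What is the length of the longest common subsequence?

8

One common subsequence of length 8: W at u[2]=v[5], K at u[3]=v[6], P at u[4]=v[7], V at u[5]=v[8], K at u[9]=v[10], W at u[10]=v[11], V at u[11]=v[13], V at u[12]=v[14], and the DP table's final entry dp[15][14] is also 8, so no common subsequence is longer.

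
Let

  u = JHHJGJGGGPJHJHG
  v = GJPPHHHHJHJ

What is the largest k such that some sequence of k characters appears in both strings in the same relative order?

Match J at u[1]=v[2], H at u[2]=v[7], H at u[3]=v[8], J at u[11]=v[9], H at u[12]=v[10], J at u[13]=v[11] — 6 characters in the same relative order in both. The LCS DP gives dp[15][11] = 6, so this is optimal.

6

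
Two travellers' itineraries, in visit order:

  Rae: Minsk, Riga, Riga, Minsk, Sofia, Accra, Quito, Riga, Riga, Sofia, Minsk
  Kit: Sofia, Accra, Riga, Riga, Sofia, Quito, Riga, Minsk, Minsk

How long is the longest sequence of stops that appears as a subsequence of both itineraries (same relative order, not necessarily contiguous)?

Match Riga (Rae #2, Kit #3), Riga (Rae #3, Kit #4), Sofia (Rae #5, Kit #5), Quito (Rae #7, Kit #6), Riga (Rae #8, Kit #7), Minsk (Rae #11, Kit #9) — 6 stops in the same relative order in both. dp[11][9] = 6 confirms this is the maximum.

6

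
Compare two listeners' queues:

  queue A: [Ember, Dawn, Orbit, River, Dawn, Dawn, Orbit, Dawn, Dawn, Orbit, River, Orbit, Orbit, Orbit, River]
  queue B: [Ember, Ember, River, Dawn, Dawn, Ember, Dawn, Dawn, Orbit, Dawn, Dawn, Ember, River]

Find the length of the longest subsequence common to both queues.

8

One common subsequence of length 8: Ember (queue A #1, queue B #2), then Dawn (queue A #2, queue B #5), then Dawn (queue A #5, queue B #7), then Dawn (queue A #6, queue B #8), then Orbit (queue A #7, queue B #9), then Dawn (queue A #8, queue B #10), then Dawn (queue A #9, queue B #11), then River (queue A #15, queue B #13). The LCS DP gives dp[15][13] = 8, so this is optimal.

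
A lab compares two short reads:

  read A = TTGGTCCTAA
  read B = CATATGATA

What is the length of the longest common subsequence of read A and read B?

5

One common subsequence of length 5: T (read A #1, read B #3), T (read A #2, read B #5), G (read A #3, read B #6), T (read A #8, read B #8), A (read A #10, read B #9), and the DP table's final entry dp[10][9] is also 5, so no common subsequence is longer.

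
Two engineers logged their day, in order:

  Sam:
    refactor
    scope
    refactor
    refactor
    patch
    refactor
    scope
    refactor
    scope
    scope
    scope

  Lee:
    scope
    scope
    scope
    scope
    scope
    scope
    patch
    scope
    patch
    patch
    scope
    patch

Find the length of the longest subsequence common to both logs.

5

Match scope (Sam #2, Lee #4); then scope (Sam #7, Lee #5); then scope (Sam #9, Lee #6); then scope (Sam #10, Lee #8); then scope (Sam #11, Lee #11) — 5 tasks in the same relative order in both. The LCS DP gives dp[11][12] = 5, so this is optimal.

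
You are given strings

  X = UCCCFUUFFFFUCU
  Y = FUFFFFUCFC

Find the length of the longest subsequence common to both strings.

8

Let dp[i][j] be the LCS length of the first i characters of X and the first j characters of Y. dp[i][j] = dp[i-1][j-1]+1 when the i-th and j-th characters match, else max(dp[i-1][j], dp[i][j-1]).
    ·  F  U  F  F  F  F  U  C  F  C
 ·  0  0  0  0  0  0  0  0  0  0  0
 U  0  0  1  1  1  1  1  1  1  1  1
 C  0  0  1  1  1  1  1  1  2  2  2
 C  0  0  1  1  1  1  1  1  2  2  3
 C  0  0  1  1  1  1  1  1  2  2  3
 F  0  1  1  2  2  2  2  2  2  3  3
 U  0  1  2  2  2  2  2  3  3  3  3
 U  0  1  2  2  2  2  2  3  3  3  3
 F  0  1  2  3  3  3  3  3  3  4  4
 F  0  1  2  3  4  4  4  4  4  4  4
 F  0  1  2  3  4  5  5  5  5  5  5
 F  0  1  2  3  4  5  6  6  6  6  6
 U  0  1  2  3  4  5  6  7  7  7  7
 C  0  1  2  3  4  5  6  7  8  8  8
 U  0  1  2  3  4  5  6  7  8  8  8
dp[14][10] = 8. One LCS (by backtracking along matches): FUFFFFUC.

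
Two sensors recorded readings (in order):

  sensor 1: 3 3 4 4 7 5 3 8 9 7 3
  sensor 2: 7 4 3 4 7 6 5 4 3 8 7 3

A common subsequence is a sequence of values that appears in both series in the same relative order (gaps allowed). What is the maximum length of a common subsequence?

One common subsequence of length 8: 3 (sensor 1 #2, sensor 2 #3) → 4 (sensor 1 #4, sensor 2 #4) → 7 (sensor 1 #5, sensor 2 #5) → 5 (sensor 1 #6, sensor 2 #7) → 3 (sensor 1 #7, sensor 2 #9) → 8 (sensor 1 #8, sensor 2 #10) → 7 (sensor 1 #10, sensor 2 #11) → 3 (sensor 1 #11, sensor 2 #12). Since dp[11][12] = 8, nothing longer is possible.

8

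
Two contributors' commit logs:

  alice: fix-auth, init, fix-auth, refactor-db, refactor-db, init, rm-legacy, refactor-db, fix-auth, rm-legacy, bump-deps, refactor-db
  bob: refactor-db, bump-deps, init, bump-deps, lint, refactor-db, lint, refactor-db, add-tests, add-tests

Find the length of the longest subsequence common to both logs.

4

Pick refactor-db at alice[4]=bob[1], init at alice[6]=bob[3], refactor-db at alice[8]=bob[6], refactor-db at alice[12]=bob[8]; all 4 commits appear in both, in order. The LCS DP gives dp[12][10] = 4, so this is optimal.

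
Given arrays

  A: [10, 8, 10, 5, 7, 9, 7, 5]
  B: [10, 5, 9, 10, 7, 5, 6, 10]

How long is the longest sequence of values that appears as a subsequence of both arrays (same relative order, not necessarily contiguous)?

Let dp[i][j] be the LCS length of the first i values of A and the first j values of B. dp[i][j] = dp[i-1][j-1]+1 when the i-th and j-th values match, else max(dp[i-1][j], dp[i][j-1]).
    · 10  5  9 10  7  5  6 10
 ·  0  0  0  0  0  0  0  0  0
10  0  1  1  1  1  1  1  1  1
 8  0  1  1  1  1  1  1  1  1
10  0  1  1  1  2  2  2  2  2
 5  0  1  2  2  2  2  3  3  3
 7  0  1  2  2  2  3  3  3  3
 9  0  1  2  3  3  3  3  3  3
 7  0  1  2  3  3  4  4  4  4
 5  0  1  2  3  3  4  5  5  5
dp[8][8] = 5. One LCS (by backtracking along matches): 10, 5, 9, 7, 5.

5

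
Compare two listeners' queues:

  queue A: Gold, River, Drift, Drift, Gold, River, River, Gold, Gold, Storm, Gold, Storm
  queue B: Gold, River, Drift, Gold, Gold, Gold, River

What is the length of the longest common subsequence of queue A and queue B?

Pick Gold at queue A[1]=queue B[1] → River at queue A[2]=queue B[2] → Drift at queue A[4]=queue B[3] → Gold at queue A[5]=queue B[4] → Gold at queue A[8]=queue B[5] → Gold at queue A[9]=queue B[6]; all 6 songs appear in both, in order, and the DP table's final entry dp[12][7] is also 6, so no common subsequence is longer.

6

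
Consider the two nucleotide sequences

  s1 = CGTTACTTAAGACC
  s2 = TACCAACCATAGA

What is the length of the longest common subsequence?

7

Taking C at s1[1]=s2[4] → A at s1[5]=s2[6] → C at s1[6]=s2[8] → T at s1[8]=s2[10] → A at s1[10]=s2[11] → G at s1[11]=s2[12] → A at s1[12]=s2[13] gives a common subsequence of length 7. Since dp[14][13] = 7, nothing longer is possible.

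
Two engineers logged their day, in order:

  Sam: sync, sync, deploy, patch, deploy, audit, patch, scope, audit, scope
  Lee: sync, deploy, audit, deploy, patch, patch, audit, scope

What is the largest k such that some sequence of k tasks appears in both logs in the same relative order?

One common subsequence of length 6: sync [1,1], deploy [3,4], patch [4,5], patch [7,6], audit [9,7], scope [10,8]. Since dp[10][8] = 6, nothing longer is possible.

6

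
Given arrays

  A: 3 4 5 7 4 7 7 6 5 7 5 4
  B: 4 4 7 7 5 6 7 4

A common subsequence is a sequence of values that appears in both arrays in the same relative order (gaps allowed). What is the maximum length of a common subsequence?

7

Let dp[i][j] be the LCS length of the first i values of A and the first j values of B. dp[i][j] = dp[i-1][j-1]+1 when the i-th and j-th values match, else max(dp[i-1][j], dp[i][j-1]).
    ·  4  4  7  7  5  6  7  4
 ·  0  0  0  0  0  0  0  0  0
 3  0  0  0  0  0  0  0  0  0
 4  0  1  1  1  1  1  1  1  1
 5  0  1  1  1  1  2  2  2  2
 7  0  1  1  2  2  2  2  3  3
 4  0  1  2  2  2  2  2  3  4
 7  0  1  2  3  3  3  3  3  4
 7  0  1  2  3  4  4  4  4  4
 6  0  1  2  3  4  4  5  5  5
 5  0  1  2  3  4  5  5  5  5
 7  0  1  2  3  4  5  5  6  6
 5  0  1  2  3  4  5  5  6  6
 4  0  1  2  3  4  5  5  6  7
dp[12][8] = 7. One LCS (by backtracking along matches): 4, 4, 7, 7, 6, 7, 4.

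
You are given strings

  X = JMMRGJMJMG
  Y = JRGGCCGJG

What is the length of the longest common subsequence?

One common subsequence of length 5: J (X #1, Y #1), R (X #4, Y #2), G (X #5, Y #7), J (X #8, Y #8), G (X #10, Y #9). dp[10][9] = 5 confirms this is the maximum.

5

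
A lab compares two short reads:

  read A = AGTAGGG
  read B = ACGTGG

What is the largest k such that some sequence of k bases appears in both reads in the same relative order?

Pick A [1,1] → G [2,3] → T [3,4] → G [6,5] → G [7,6]; all 5 bases appear in both, in order, and the DP table's final entry dp[7][6] is also 5, so no common subsequence is longer.

5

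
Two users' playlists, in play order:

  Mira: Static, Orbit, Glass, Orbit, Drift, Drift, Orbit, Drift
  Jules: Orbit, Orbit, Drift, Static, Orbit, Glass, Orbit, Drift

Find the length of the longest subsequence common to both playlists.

One common subsequence of length 5: Static [1,4], then Orbit [2,5], then Glass [3,6], then Orbit [7,7], then Drift [8,8]. dp[8][8] = 5 confirms this is the maximum.

5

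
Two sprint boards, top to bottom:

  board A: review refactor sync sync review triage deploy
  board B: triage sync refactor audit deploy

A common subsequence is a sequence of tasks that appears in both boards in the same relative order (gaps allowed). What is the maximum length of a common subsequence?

2

Match refactor [2,3], then deploy [7,5] — 2 tasks in the same relative order in both. dp[7][5] = 2 confirms this is the maximum.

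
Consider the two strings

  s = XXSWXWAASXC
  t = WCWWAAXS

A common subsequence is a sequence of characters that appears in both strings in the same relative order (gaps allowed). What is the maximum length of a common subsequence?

5

One common subsequence of length 5: W at s[4]=t[3]; then W at s[6]=t[4]; then A at s[7]=t[5]; then A at s[8]=t[6]; then S at s[9]=t[8]. Since dp[11][8] = 5, nothing longer is possible.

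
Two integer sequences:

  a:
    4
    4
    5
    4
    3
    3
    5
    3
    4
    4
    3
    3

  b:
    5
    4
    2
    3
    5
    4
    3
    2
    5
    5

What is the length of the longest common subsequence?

6

Let dp[i][j] be the LCS length of the first i values of a and the first j values of b. dp[i][j] = dp[i-1][j-1]+1 when the i-th and j-th values match, else max(dp[i-1][j], dp[i][j-1]).
    ·  5  4  2  3  5  4  3  2  5  5
 ·  0  0  0  0  0  0  0  0  0  0  0
 4  0  0  1  1  1  1  1  1  1  1  1
 4  0  0  1  1  1  1  2  2  2  2  2
 5  0  1  1  1  1  2  2  2  2  3  3
 4  0  1  2  2  2  2  3  3  3  3  3
 3  0  1  2  2  3  3  3  4  4  4  4
 3  0  1  2  2  3  3  3  4  4  4  4
 5  0  1  2  2  3  4  4  4  4  5  5
 3  0  1  2  2  3  4  4  5  5  5  5
 4  0  1  2  2  3  4  5  5  5  5  5
 4  0  1  2  2  3  4  5  5  5  5  5
 3  0  1  2  2  3  4  5  6  6  6  6
 3  0  1  2  2  3  4  5  6  6  6  6
dp[12][10] = 6. One LCS (by backtracking along matches): 5, 4, 3, 5, 4, 3.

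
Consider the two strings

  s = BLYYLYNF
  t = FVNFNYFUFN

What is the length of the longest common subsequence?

Taking Y (s #3, t #6), then N (s #7, t #10) gives a common subsequence of length 2. Since dp[8][10] = 2, nothing longer is possible.

2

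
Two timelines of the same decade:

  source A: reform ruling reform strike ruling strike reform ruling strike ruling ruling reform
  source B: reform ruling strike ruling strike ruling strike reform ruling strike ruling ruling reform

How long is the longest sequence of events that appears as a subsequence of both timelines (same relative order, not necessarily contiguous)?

Match reform (source A #1, source B #1) → ruling (source A #2, source B #4) → strike (source A #4, source B #5) → ruling (source A #5, source B #6) → strike (source A #6, source B #7) → reform (source A #7, source B #8) → ruling (source A #8, source B #9) → strike (source A #9, source B #10) → ruling (source A #10, source B #11) → ruling (source A #11, source B #12) → reform (source A #12, source B #13) — 11 events in the same relative order in both, and the DP table's final entry dp[12][13] is also 11, so no common subsequence is longer.

11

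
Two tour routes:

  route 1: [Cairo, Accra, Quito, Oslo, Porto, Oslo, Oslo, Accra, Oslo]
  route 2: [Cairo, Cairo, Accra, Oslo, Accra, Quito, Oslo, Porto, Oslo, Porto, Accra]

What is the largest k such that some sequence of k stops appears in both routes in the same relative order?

7

Pick Cairo (route 1 #1, route 2 #2); then Accra (route 1 #2, route 2 #5); then Quito (route 1 #3, route 2 #6); then Oslo (route 1 #4, route 2 #7); then Porto (route 1 #5, route 2 #8); then Oslo (route 1 #6, route 2 #9); then Accra (route 1 #8, route 2 #11); all 7 stops appear in both, in order. The LCS DP gives dp[9][11] = 7, so this is optimal.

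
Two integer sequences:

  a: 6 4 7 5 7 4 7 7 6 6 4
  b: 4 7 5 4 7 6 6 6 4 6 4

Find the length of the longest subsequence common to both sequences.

Match 4 (a #2, b #1), then 7 (a #3, b #2), then 5 (a #4, b #3), then 4 (a #6, b #4), then 7 (a #7, b #5), then 6 (a #9, b #8), then 6 (a #10, b #10), then 4 (a #11, b #11) — 8 values in the same relative order in both. The LCS DP gives dp[11][11] = 8, so this is optimal.

8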